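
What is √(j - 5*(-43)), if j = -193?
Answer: √22 ≈ 4.6904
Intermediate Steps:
√(j - 5*(-43)) = √(-193 - 5*(-43)) = √(-193 + 215) = √22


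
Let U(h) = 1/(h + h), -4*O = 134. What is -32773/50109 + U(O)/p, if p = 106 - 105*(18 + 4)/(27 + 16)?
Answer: -4938292855/7547217144 ≈ -0.65432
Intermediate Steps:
O = -67/2 (O = -¼*134 = -67/2 ≈ -33.500)
U(h) = 1/(2*h)
p = 2248/43 (p = 106 - 2310/43 = 2248/43 ≈ 52.279)
-32773/50109 + U(O)/p = -32773/50109 + (1/(2*(-67/2)))/(2248/43) = -32773*1/50109 + ((½)*(-2/67))*(43/2248) = -32773/50109 - 1/67*43/2248 = -32773/50109 - 43/150616 = -4938292855/7547217144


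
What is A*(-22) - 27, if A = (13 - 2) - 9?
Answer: -71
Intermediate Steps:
A = 2 (A = 11 - 9 = 2)
A*(-22) - 27 = 2*(-22) - 27 = -44 - 27 = -71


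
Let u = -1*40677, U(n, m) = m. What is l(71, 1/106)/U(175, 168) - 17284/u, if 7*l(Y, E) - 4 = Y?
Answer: 7471/15288 ≈ 0.48868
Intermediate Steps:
l(Y, E) = 4/7 + Y/7
u = -40677
l(71, 1/106)/U(175, 168) - 17284/u = (4/7 + (1/7)*71)/168 - 17284/(-40677) = (4/7 + 71/7)*(1/168) - 17284*(-1/40677) = (75/7)*(1/168) + 116/273 = 25/392 + 116/273 = 7471/15288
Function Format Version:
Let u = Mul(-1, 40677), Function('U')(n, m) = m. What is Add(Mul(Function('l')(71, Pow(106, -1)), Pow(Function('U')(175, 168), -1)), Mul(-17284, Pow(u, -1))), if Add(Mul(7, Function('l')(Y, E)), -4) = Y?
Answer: Rational(7471, 15288) ≈ 0.48868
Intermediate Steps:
Function('l')(Y, E) = Add(Rational(4, 7), Mul(Rational(1, 7), Y))
u = -40677
Add(Mul(Function('l')(71, Pow(106, -1)), Pow(Function('U')(175, 168), -1)), Mul(-17284, Pow(u, -1))) = Add(Mul(Add(Rational(4, 7), Mul(Rational(1, 7), 71)), Pow(168, -1)), Mul(-17284, Pow(-40677, -1))) = Add(Mul(Add(Rational(4, 7), Rational(71, 7)), Rational(1, 168)), Mul(-17284, Rational(-1, 40677))) = Add(Mul(Rational(75, 7), Rational(1, 168)), Rational(116, 273)) = Add(Rational(25, 392), Rational(116, 273)) = Rational(7471, 15288)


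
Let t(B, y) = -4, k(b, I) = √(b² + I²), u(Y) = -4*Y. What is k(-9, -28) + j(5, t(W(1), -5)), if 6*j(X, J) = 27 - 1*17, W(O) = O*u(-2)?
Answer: 5/3 + √865 ≈ 31.078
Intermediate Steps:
k(b, I) = √(I² + b²)
W(O) = 8*O (W(O) = O*(-4*(-2)) = O*8 = 8*O)
j(X, J) = 5/3 (j(X, J) = (27 - 1*17)/6 = (27 - 17)/6 = (⅙)*10 = 5/3)
k(-9, -28) + j(5, t(W(1), -5)) = √((-28)² + (-9)²) + 5/3 = √(784 + 81) + 5/3 = √865 + 5/3 = 5/3 + √865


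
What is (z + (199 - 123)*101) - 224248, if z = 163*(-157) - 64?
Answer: -242227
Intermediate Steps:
z = -25655 (z = -25591 - 64 = -25655)
(z + (199 - 123)*101) - 224248 = (-25655 + (199 - 123)*101) - 224248 = (-25655 + 76*101) - 224248 = (-25655 + 7676) - 224248 = -17979 - 224248 = -242227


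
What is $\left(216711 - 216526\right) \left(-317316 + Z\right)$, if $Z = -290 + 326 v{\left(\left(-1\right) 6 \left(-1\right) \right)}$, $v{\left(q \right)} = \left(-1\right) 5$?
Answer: $-59058660$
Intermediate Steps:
$v{\left(q \right)} = -5$
$Z = -1920$ ($Z = -290 + 326 \left(-5\right) = -290 - 1630 = -1920$)
$\left(216711 - 216526\right) \left(-317316 + Z\right) = \left(216711 - 216526\right) \left(-317316 - 1920\right) = 185 \left(-319236\right) = -59058660$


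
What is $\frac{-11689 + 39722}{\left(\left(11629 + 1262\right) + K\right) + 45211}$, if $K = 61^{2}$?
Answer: $\frac{28033}{61823} \approx 0.45344$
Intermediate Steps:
$K = 3721$
$\frac{-11689 + 39722}{\left(\left(11629 + 1262\right) + K\right) + 45211} = \frac{-11689 + 39722}{\left(\left(11629 + 1262\right) + 3721\right) + 45211} = \frac{28033}{\left(12891 + 3721\right) + 45211} = \frac{28033}{16612 + 45211} = \frac{28033}{61823}$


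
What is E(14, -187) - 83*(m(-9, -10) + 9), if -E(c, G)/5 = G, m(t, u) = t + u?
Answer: 1765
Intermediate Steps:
E(c, G) = -5*G
E(14, -187) - 83*(m(-9, -10) + 9) = -5*(-187) - 83*((-9 - 10) + 9) = 935 - 83*(-19 + 9) = 935 - 83*(-10) = 935 + 830 = 1765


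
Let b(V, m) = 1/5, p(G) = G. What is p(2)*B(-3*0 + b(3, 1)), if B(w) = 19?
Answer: 38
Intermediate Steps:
b(V, m) = 1/5
p(2)*B(-3*0 + b(3, 1)) = 2*19 = 38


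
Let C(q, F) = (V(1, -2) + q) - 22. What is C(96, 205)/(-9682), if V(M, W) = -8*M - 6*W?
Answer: -39/4841 ≈ -0.0080562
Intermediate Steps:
C(q, F) = -18 + q (C(q, F) = ((-8*1 - 6*(-2)) + q) - 22 = ((-8 + 12) + q) - 22 = (4 + q) - 22 = -18 + q)
C(96, 205)/(-9682) = (-18 + 96)/(-9682) = 78*(-1/9682) = -39/4841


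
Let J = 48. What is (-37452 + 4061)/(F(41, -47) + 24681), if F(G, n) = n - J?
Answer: -33391/24586 ≈ -1.3581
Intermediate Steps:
F(G, n) = -48 + n (F(G, n) = n - 1*48 = n - 48 = -48 + n)
(-37452 + 4061)/(F(41, -47) + 24681) = (-37452 + 4061)/((-48 - 47) + 24681) = -33391/(-95 + 24681) = -33391/24586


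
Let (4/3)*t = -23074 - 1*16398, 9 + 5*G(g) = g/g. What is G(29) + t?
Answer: -148028/5 ≈ -29606.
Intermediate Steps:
G(g) = -8/5 (G(g) = -9/5 + (g/g)/5 = -9/5 + (⅕)*1 = -9/5 + ⅕ = -8/5)
t = -29604 (t = 3*(-23074 - 1*16398)/4 = 3*(-23074 - 16398)/4 = (¾)*(-39472) = -29604)
G(29) + t = -8/5 - 29604 = -148028/5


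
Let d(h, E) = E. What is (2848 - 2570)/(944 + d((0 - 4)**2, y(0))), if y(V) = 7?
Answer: 278/951 ≈ 0.29232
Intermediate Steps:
(2848 - 2570)/(944 + d((0 - 4)**2, y(0))) = (2848 - 2570)/(944 + 7) = 278/951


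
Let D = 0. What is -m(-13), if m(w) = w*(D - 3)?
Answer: -39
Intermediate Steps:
m(w) = -3*w (m(w) = w*(0 - 3) = w*(-3) = -3*w)
-m(-13) = -(-3)*(-13) = -1*39 = -39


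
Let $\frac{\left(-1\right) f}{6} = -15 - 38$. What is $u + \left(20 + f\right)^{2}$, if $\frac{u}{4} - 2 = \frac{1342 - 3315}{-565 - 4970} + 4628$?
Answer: $\frac{734856632}{5535} \approx 1.3277 \cdot 10^{5}$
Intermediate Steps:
$f = 318$ ($f = - 6 \left(-15 - 38\right) = \left(-6\right) \left(-53\right) = 318$)
$u = \frac{102516092}{5535}$ ($u = 8 + 4 \left(\frac{1342 - 3315}{-565 - 4970} + 4628\right) = 8 + 4 \left(- \frac{1973}{-5535} + 4628\right) = 8 + 4 \left(\left(-1973\right) \left(- \frac{1}{5535}\right) + 4628\right) = 8 + 4 \left(\frac{1973}{5535} + 4628\right) = 8 + 4 \cdot \frac{25617953}{5535} = 8 + \frac{102471812}{5535} = \frac{102516092}{5535} \approx 18521.0$)
$u + \left(20 + f\right)^{2} = \frac{102516092}{5535} + \left(20 + 318\right)^{2} = \frac{102516092}{5535} + 338^{2} = \frac{102516092}{5535} + 114244 = \frac{734856632}{5535}$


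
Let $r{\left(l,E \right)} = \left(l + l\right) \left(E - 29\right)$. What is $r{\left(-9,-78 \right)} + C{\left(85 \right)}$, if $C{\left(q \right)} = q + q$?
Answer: $2096$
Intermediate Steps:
$r{\left(l,E \right)} = 2 l \left(-29 + E\right)$
$C{\left(q \right)} = 2 q$
$r{\left(-9,-78 \right)} + C{\left(85 \right)} = 2 \left(-9\right) \left(-29 - 78\right) + 2 \cdot 85 = 2 \left(-9\right) \left(-107\right) + 170 = 1926 + 170 = 2096$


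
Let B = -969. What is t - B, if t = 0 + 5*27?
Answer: 1104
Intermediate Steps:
t = 135 (t = 0 + 135 = 135)
t - B = 135 - 1*(-969) = 135 + 969 = 1104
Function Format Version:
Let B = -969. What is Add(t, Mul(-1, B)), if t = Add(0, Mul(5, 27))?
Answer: 1104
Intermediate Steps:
t = 135 (t = Add(0, 135) = 135)
Add(t, Mul(-1, B)) = Add(135, Mul(-1, -969)) = Add(135, 969) = 1104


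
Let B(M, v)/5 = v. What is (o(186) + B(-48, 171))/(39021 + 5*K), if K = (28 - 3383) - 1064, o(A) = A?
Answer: 347/5642 ≈ 0.061503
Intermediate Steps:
B(M, v) = 5*v
K = -4419 (K = -3355 - 1064 = -4419)
(o(186) + B(-48, 171))/(39021 + 5*K) = (186 + 5*171)/(39021 + 5*(-4419)) = (186 + 855)/(39021 - 22095) = 1041/16926 = 1041*(1/16926) = 347/5642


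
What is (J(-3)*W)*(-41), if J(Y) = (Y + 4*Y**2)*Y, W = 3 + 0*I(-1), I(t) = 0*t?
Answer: 12177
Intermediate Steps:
I(t) = 0
W = 3 (W = 3 + 0*0 = 3 + 0 = 3)
J(Y) = Y*(Y + 4*Y**2)
(J(-3)*W)*(-41) = (((-3)**2*(1 + 4*(-3)))*3)*(-41) = ((9*(1 - 12))*3)*(-41) = ((9*(-11))*3)*(-41) = -99*3*(-41) = -297*(-41) = 12177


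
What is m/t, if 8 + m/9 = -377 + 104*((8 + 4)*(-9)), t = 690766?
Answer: -104553/690766 ≈ -0.15136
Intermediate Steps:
m = -104553 (m = -72 + 9*(-377 + 104*((8 + 4)*(-9))) = -72 + 9*(-377 + 104*(12*(-9))) = -72 + 9*(-377 + 104*(-108)) = -72 + 9*(-377 - 11232) = -72 + 9*(-11609) = -72 - 104481 = -104553)
m/t = -104553/690766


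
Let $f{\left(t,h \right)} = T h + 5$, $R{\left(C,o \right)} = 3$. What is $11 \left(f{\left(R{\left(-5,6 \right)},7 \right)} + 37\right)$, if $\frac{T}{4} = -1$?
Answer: $154$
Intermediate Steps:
$T = -4$ ($T = 4 \left(-1\right) = -4$)
$f{\left(t,h \right)} = 5 - 4 h$ ($f{\left(t,h \right)} = - 4 h + 5 = 5 - 4 h$)
$11 \left(f{\left(R{\left(-5,6 \right)},7 \right)} + 37\right) = 11 \left(\left(5 - 28\right) + 37\right) = 11 \left(-23 + 37\right) = 11 \cdot 14 = 154$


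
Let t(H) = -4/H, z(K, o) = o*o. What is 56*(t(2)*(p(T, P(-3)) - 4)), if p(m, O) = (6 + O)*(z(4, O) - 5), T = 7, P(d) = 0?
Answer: 3808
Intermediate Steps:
z(K, o) = o²
p(m, O) = (-5 + O²)*(6 + O) (p(m, O) = (6 + O)*(O² - 5) = (6 + O)*(-5 + O²) = (-5 + O²)*(6 + O))
56*(t(2)*(p(T, P(-3)) - 4)) = 56*((-4/2)*((-30 + 0³ - 5*0 + 6*0²) - 4)) = 56*((-4*½)*((-30 + 0 + 0 + 6*0) - 4)) = 56*(-2*((-30 + 0 + 0 + 0) - 4)) = 56*(-2*(-30 - 4)) = 56*(-2*(-34)) = 56*68 = 3808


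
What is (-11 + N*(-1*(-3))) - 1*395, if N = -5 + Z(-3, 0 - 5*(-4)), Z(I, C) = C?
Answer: -361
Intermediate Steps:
N = 15 (N = -5 + (0 - 5*(-4)) = -5 + (0 + 20) = -5 + 20 = 15)
(-11 + N*(-1*(-3))) - 1*395 = (-11 + 15*(-1*(-3))) - 1*395 = (-11 + 15*3) - 395 = (-11 + 45) - 395 = 34 - 395 = -361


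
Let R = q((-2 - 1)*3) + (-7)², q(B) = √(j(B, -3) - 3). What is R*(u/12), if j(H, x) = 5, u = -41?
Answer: -2009/12 - 41*√2/12 ≈ -172.25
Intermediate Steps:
q(B) = √2 (q(B) = √(5 - 3) = √2)
R = 49 + √2 (R = √2 + (-7)² = √2 + 49 = 49 + √2 ≈ 50.414)
R*(u/12) = (49 + √2)*(-41/12) = -2009/12 - 41*√2/12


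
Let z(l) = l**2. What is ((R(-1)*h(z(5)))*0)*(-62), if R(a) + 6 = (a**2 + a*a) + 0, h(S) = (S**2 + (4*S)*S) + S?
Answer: 0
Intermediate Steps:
h(S) = S + 5*S**2 (h(S) = (S**2 + 4*S**2) + S = 5*S**2 + S = S + 5*S**2)
R(a) = -6 + 2*a**2 (R(a) = -6 + ((a**2 + a*a) + 0) = -6 + ((a**2 + a**2) + 0) = -6 + (2*a**2 + 0) = -6 + 2*a**2)
((R(-1)*h(z(5)))*0)*(-62) = (((-6 + 2*(-1)**2)*(5**2*(1 + 5*5**2)))*0)*(-62) = (((-6 + 2*1)*(25*(1 + 5*25)))*0)*(-62) = (((-6 + 2)*(25*(1 + 125)))*0)*(-62) = (-100*126*0)*(-62) = (-4*3150*0)*(-62) = -12600*0*(-62) = 0*(-62) = 0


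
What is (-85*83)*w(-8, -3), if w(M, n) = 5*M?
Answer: 282200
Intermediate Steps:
(-85*83)*w(-8, -3) = (-85*83)*(5*(-8)) = -7055*(-40) = 282200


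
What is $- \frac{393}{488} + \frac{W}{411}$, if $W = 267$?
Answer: $- \frac{10409}{66856} \approx -0.15569$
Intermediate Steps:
$- \frac{393}{488} + \frac{W}{411} = - \frac{393}{488} + \frac{267}{411} = \left(-393\right) \frac{1}{488} + 267 \cdot \frac{1}{411} = - \frac{393}{488} + \frac{89}{137} = - \frac{10409}{66856}$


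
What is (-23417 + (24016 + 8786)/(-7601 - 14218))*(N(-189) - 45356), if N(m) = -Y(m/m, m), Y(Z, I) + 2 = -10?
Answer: 1103302272800/1039 ≈ 1.0619e+9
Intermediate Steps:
Y(Z, I) = -12 (Y(Z, I) = -2 - 10 = -12)
N(m) = 12 (N(m) = -1*(-12) = 12)
(-23417 + (24016 + 8786)/(-7601 - 14218))*(N(-189) - 45356) = (-23417 + (24016 + 8786)/(-7601 - 14218))*(12 - 45356) = (-23417 + 32802/(-21819))*(-45344) = (-23417 + 32802*(-1/21819))*(-45344) = (-23417 - 1562/1039)*(-45344) = -24331825/1039*(-45344) = 1103302272800/1039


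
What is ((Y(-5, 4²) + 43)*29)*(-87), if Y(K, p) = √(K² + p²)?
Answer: -108489 - 2523*√281 ≈ -1.5078e+5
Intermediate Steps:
((Y(-5, 4²) + 43)*29)*(-87) = ((√((-5)² + (4²)²) + 43)*29)*(-87) = ((√(25 + 16²) + 43)*29)*(-87) = ((√(25 + 256) + 43)*29)*(-87) = ((√281 + 43)*29)*(-87) = ((43 + √281)*29)*(-87) = (1247 + 29*√281)*(-87) = -108489 - 2523*√281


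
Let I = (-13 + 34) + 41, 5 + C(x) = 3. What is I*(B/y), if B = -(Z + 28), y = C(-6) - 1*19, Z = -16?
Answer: 248/7 ≈ 35.429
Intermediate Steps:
C(x) = -2 (C(x) = -5 + 3 = -2)
y = -21 (y = -2 - 1*19 = -2 - 19 = -21)
I = 62 (I = 21 + 41 = 62)
B = -12 (B = -(-16 + 28) = -1*12 = -12)
I*(B/y) = 62*(-12/(-21)) = 62*(-12*(-1/21)) = 62*(4/7) = 248/7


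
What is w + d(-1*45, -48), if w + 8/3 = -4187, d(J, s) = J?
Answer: -12704/3 ≈ -4234.7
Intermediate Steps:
w = -12569/3 (w = -8/3 - 4187 = -12569/3 ≈ -4189.7)
w + d(-1*45, -48) = -12569/3 - 1*45 = -12569/3 - 45 = -12704/3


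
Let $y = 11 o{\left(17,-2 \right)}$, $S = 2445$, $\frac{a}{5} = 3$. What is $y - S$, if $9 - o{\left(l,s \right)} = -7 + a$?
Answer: $-2434$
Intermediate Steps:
$a = 15$ ($a = 5 \cdot 3 = 15$)
$o{\left(l,s \right)} = 1$ ($o{\left(l,s \right)} = 9 - \left(-7 + 15\right) = 9 - 8 = 1$)
$y = 11$ ($y = 11 \cdot 1 = 11$)
$y - S = 11 - 2445 = -2434$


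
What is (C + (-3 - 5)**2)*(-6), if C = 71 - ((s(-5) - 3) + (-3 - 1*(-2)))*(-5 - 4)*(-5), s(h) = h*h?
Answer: 4860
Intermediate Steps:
s(h) = h**2
C = -874 (C = 71 - (((-5)**2 - 3) + (-3 - 1*(-2)))*(-5 - 4)*(-5) = 71 - ((25 - 3) + (-3 + 2))*(-9*(-5)) = 71 - (22 - 1)*45 = 71 - 21*45 = 71 - 1*945 = 71 - 945 = -874)
(C + (-3 - 5)**2)*(-6) = (-874 + (-3 - 5)**2)*(-6) = (-874 + (-8)**2)*(-6) = (-874 + 64)*(-6) = -810*(-6) = 4860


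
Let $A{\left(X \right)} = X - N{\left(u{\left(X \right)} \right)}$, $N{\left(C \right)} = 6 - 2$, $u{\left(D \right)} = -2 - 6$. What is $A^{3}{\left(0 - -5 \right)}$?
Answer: $1$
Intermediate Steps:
$u{\left(D \right)} = -8$ ($u{\left(D \right)} = -2 - 6 = -8$)
$N{\left(C \right)} = 4$
$A{\left(X \right)} = -4 + X$ ($A{\left(X \right)} = X - 4 = -4 + X$)
$A^{3}{\left(0 - -5 \right)} = \left(-4 + \left(0 - -5\right)\right)^{3} = \left(-4 + \left(0 + 5\right)\right)^{3} = \left(-4 + 5\right)^{3} = 1^{3} = 1$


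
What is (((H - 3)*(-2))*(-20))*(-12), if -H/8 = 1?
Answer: 5280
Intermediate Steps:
H = -8 (H = -8*1 = -8)
(((H - 3)*(-2))*(-20))*(-12) = (((-8 - 3)*(-2))*(-20))*(-12) = (-11*(-2)*(-20))*(-12) = (22*(-20))*(-12) = -440*(-12) = 5280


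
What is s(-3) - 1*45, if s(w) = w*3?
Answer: -54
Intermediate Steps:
s(w) = 3*w
s(-3) - 1*45 = 3*(-3) - 1*45 = -9 - 45 = -54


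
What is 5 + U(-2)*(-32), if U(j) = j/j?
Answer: -27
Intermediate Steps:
U(j) = 1
5 + U(-2)*(-32) = 5 + 1*(-32) = 5 - 32 = -27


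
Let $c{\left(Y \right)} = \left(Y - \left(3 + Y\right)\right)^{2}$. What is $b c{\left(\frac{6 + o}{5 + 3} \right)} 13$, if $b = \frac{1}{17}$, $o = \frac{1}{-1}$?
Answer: $\frac{117}{17} \approx 6.8824$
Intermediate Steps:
$o = -1$
$c{\left(Y \right)} = 9$ ($c{\left(Y \right)} = \left(-3\right)^{2} = 9$)
$b = \frac{1}{17} \approx 0.058824$
$b c{\left(\frac{6 + o}{5 + 3} \right)} 13 = \frac{1}{17} \cdot 9 \cdot 13 = \frac{9}{17} \cdot 13 = \frac{117}{17}$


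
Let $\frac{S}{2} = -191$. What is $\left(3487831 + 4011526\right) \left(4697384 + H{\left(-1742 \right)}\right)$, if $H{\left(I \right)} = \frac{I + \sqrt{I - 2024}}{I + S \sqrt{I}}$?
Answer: $\frac{7499357 \left(- \sqrt{3766} - 8182844670 i + 1794400688 \sqrt{1742}\right)}{2 \left(- 871 i + 191 \sqrt{1742}\right)} \approx 3.5227 \cdot 10^{13} - 8.1306 \cdot 10^{5} i$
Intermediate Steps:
$S = -382$ ($S = 2 \left(-191\right) = -382$)
$H{\left(I \right)} = \frac{I + \sqrt{-2024 + I}}{I - 382 \sqrt{I}}$ ($H{\left(I \right)} = \frac{I + \sqrt{I - 2024}}{I - 382 \sqrt{I}} = \frac{I + \sqrt{-2024 + I}}{I - 382 \sqrt{I}}$)
$\left(3487831 + 4011526\right) \left(4697384 + H{\left(-1742 \right)}\right) = \left(3487831 + 4011526\right) \left(4697384 + \frac{-1742 + \sqrt{-2024 - 1742}}{-1742 - 382 \sqrt{-1742}}\right) = 7499357 \left(4697384 + \frac{-1742 + \sqrt{-3766}}{-1742 - 382 i \sqrt{1742}}\right) = 7499357 \left(4697384 + \frac{-1742 + i \sqrt{3766}}{-1742 - 382 i \sqrt{1742}}\right) = 35227359582088 + \frac{7499357 \left(-1742 + i \sqrt{3766}\right)}{-1742 - 382 i \sqrt{1742}}$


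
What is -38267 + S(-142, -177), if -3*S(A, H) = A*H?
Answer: -46645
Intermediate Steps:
S(A, H) = -A*H/3
-38267 + S(-142, -177) = -38267 - ⅓*(-142)*(-177) = -38267 - 8378 = -46645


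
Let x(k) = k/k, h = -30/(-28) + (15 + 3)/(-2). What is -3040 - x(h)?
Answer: -3041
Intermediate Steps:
h = -111/14 (h = -30*(-1/28) + 18*(-½) = 15/14 - 9 = -111/14 ≈ -7.9286)
x(k) = 1
-3040 - x(h) = -3040 - 1*1 = -3040 - 1 = -3041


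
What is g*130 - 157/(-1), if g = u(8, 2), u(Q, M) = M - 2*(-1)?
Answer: 677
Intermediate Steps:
u(Q, M) = 2 + M (u(Q, M) = M + 2 = 2 + M)
g = 4 (g = 2 + 2 = 4)
g*130 - 157/(-1) = 4*130 - 157/(-1) = 520 - 157*(-1) = 520 + 157 = 677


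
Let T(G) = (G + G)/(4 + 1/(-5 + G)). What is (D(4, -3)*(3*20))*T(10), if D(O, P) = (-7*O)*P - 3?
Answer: 162000/7 ≈ 23143.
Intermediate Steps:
D(O, P) = -3 - 7*O*P (D(O, P) = -7*O*P - 3 = -3 - 7*O*P)
T(G) = 2*G/(4 + 1/(-5 + G)) (T(G) = (2*G)/(4 + 1/(-5 + G)) = 2*G/(4 + 1/(-5 + G)))
(D(4, -3)*(3*20))*T(10) = ((-3 - 7*4*(-3))*(3*20))*(2*10*(-5 + 10)/(-19 + 4*10)) = ((-3 + 84)*60)*(2*10*5/(-19 + 40)) = (81*60)*(2*10*5/21) = 4860*(2*10*(1/21)*5) = 4860*(100/21) = 162000/7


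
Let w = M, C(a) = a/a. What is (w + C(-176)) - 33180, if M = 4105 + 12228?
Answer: -16846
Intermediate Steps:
C(a) = 1
M = 16333
w = 16333
(w + C(-176)) - 33180 = (16333 + 1) - 33180 = 16334 - 33180 = -16846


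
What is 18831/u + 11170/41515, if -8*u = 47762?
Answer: -572065018/198283943 ≈ -2.8851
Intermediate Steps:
u = -23881/4 (u = -⅛*47762 = -23881/4 ≈ -5970.3)
18831/u + 11170/41515 = 18831/(-23881/4) + 11170/41515 = 18831*(-4/23881) + 11170*(1/41515) = -75324/23881 + 2234/8303 = -572065018/198283943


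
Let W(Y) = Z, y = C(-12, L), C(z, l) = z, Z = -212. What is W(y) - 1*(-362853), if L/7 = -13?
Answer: 362641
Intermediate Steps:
L = -91 (L = 7*(-13) = -91)
y = -12
W(Y) = -212
W(y) - 1*(-362853) = -212 - 1*(-362853) = -212 + 362853 = 362641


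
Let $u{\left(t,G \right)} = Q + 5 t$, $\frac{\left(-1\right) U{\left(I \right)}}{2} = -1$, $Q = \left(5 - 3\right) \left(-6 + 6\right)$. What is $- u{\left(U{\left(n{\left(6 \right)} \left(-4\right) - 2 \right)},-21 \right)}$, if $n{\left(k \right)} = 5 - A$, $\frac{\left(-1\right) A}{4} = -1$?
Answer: $-10$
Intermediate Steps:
$A = 4$ ($A = \left(-4\right) \left(-1\right) = 4$)
$n{\left(k \right)} = 1$ ($n{\left(k \right)} = 5 - 4 = 1$)
$Q = 0$ ($Q = 2 \cdot 0 = 0$)
$U{\left(I \right)} = 2$ ($U{\left(I \right)} = \left(-2\right) \left(-1\right) = 2$)
$u{\left(t,G \right)} = 5 t$ ($u{\left(t,G \right)} = 0 + 5 t = 5 t$)
$- u{\left(U{\left(n{\left(6 \right)} \left(-4\right) - 2 \right)},-21 \right)} = - 5 \cdot 2 = \left(-1\right) 10 = -10$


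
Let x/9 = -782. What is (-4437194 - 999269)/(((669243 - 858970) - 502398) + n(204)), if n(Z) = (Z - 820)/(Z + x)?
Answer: 18576394071/2364990817 ≈ 7.8547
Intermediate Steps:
x = -7038 (x = 9*(-782) = -7038)
n(Z) = (-820 + Z)/(-7038 + Z) (n(Z) = (Z - 820)/(Z - 7038) = (-820 + Z)/(-7038 + Z))
(-4437194 - 999269)/(((669243 - 858970) - 502398) + n(204)) = (-4437194 - 999269)/(((669243 - 858970) - 502398) + (-820 + 204)/(-7038 + 204)) = -5436463/((-189727 - 502398) - 616/(-6834)) = -5436463/(-692125 - 1/6834*(-616)) = -5436463/(-692125 + 308/3417) = -5436463/(-2364990817/3417) = -5436463*(-3417/2364990817) = 18576394071/2364990817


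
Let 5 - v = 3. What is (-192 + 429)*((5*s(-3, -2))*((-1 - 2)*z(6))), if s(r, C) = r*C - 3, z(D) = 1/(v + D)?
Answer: -10665/8 ≈ -1333.1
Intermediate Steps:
v = 2 (v = 5 - 1*3 = 5 - 3 = 2)
z(D) = 1/(2 + D)
s(r, C) = -3 + C*r (s(r, C) = C*r - 3 = -3 + C*r)
(-192 + 429)*((5*s(-3, -2))*((-1 - 2)*z(6))) = (-192 + 429)*((5*(-3 - 2*(-3)))*((-1 - 2)/(2 + 6))) = 237*((5*(-3 + 6))*(-3/8)) = 237*((5*3)*(-3*⅛)) = 237*(15*(-3/8)) = 237*(-45/8) = -10665/8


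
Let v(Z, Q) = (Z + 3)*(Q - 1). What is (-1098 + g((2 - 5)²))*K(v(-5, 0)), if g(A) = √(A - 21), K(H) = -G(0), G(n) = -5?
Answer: -5490 + 10*I*√3 ≈ -5490.0 + 17.32*I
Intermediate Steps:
v(Z, Q) = (-1 + Q)*(3 + Z) (v(Z, Q) = (3 + Z)*(-1 + Q) = (-1 + Q)*(3 + Z))
K(H) = 5 (K(H) = -1*(-5) = 5)
g(A) = √(-21 + A)
(-1098 + g((2 - 5)²))*K(v(-5, 0)) = (-1098 + √(-21 + (2 - 5)²))*5 = (-1098 + √(-21 + (-3)²))*5 = (-1098 + √(-21 + 9))*5 = (-1098 + √(-12))*5 = (-1098 + 2*I*√3)*5 = -5490 + 10*I*√3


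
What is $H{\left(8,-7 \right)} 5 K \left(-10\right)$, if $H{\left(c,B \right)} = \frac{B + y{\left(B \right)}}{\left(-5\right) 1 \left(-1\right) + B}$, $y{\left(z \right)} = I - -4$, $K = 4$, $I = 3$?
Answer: $0$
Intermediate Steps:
$y{\left(z \right)} = 7$ ($y{\left(z \right)} = 3 - -4 = 3 + 4 = 7$)
$H{\left(c,B \right)} = \frac{7 + B}{5 + B}$ ($H{\left(c,B \right)} = \frac{B + 7}{\left(-5\right) 1 \left(-1\right) + B} = \frac{7 + B}{\left(-5\right) \left(-1\right) + B} = \frac{7 + B}{5 + B}$)
$H{\left(8,-7 \right)} 5 K \left(-10\right) = \frac{7 - 7}{5 - 7} \cdot 5 \cdot 4 \left(-10\right) = \frac{1}{-2} \cdot 0 \cdot 5 \left(-40\right) = \left(- \frac{1}{2}\right) 0 \cdot 5 \left(-40\right) = 0 \cdot 5 \left(-40\right) = 0 \left(-40\right) = 0$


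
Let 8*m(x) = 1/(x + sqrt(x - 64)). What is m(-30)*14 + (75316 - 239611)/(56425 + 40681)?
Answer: -24058185/13789052 - I*sqrt(94)/568 ≈ -1.7447 - 0.017069*I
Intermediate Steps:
m(x) = 1/(8*(x + sqrt(-64 + x))) (m(x) = 1/(8*(x + sqrt(x - 64))) = 1/(8*(x + sqrt(-64 + x))))
m(-30)*14 + (75316 - 239611)/(56425 + 40681) = (1/(8*(-30 + sqrt(-64 - 30))))*14 + (75316 - 239611)/(56425 + 40681) = (1/(8*(-30 + sqrt(-94))))*14 - 164295/97106 = (1/(8*(-30 + I*sqrt(94))))*14 - 164295*1/97106 = 7/(4*(-30 + I*sqrt(94))) - 164295/97106 = -164295/97106 + 7/(4*(-30 + I*sqrt(94)))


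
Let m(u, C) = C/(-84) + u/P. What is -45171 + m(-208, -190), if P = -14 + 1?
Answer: -1896415/42 ≈ -45153.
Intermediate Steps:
P = -13
m(u, C) = -u/13 - C/84 (m(u, C) = C/(-84) + u/(-13) = C*(-1/84) + u*(-1/13) = -C/84 - u/13 = -u/13 - C/84)
-45171 + m(-208, -190) = -45171 + (-1/13*(-208) - 1/84*(-190)) = -45171 + (16 + 95/42) = -45171 + 767/42 = -1896415/42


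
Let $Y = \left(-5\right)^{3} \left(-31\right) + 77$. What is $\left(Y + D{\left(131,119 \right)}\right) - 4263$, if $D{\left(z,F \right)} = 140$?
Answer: $-171$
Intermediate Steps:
$Y = 3952$ ($Y = \left(-125\right) \left(-31\right) + 77 = 3875 + 77 = 3952$)
$\left(Y + D{\left(131,119 \right)}\right) - 4263 = \left(3952 + 140\right) - 4263 = 4092 - 4263 = -171$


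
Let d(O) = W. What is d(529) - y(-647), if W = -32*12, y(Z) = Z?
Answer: 263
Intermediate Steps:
W = -384
d(O) = -384
d(529) - y(-647) = -384 - 1*(-647) = -384 + 647 = 263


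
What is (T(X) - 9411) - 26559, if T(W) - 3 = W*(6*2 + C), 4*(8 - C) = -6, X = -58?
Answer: -37214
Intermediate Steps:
C = 19/2 (C = 8 - 1/4*(-6) = 8 + 3/2 = 19/2 ≈ 9.5000)
T(W) = 3 + 43*W/2 (T(W) = 3 + W*(6*2 + 19/2) = 3 + W*(12 + 19/2) = 3 + W*(43/2) = 3 + 43*W/2)
(T(X) - 9411) - 26559 = ((3 + (43/2)*(-58)) - 9411) - 26559 = ((3 - 1247) - 9411) - 26559 = (-1244 - 9411) - 26559 = -10655 - 26559 = -37214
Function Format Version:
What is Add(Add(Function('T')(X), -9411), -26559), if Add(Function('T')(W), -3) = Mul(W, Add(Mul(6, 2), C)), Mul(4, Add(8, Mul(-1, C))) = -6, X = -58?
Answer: -37214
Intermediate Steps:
C = Rational(19, 2) (C = Add(8, Mul(Rational(-1, 4), -6)) = Add(8, Rational(3, 2)) = Rational(19, 2) ≈ 9.5000)
Function('T')(W) = Add(3, Mul(Rational(43, 2), W)) (Function('T')(W) = Add(3, Mul(W, Add(Mul(6, 2), Rational(19, 2)))) = Add(3, Mul(W, Add(12, Rational(19, 2)))) = Add(3, Mul(W, Rational(43, 2))) = Add(3, Mul(Rational(43, 2), W)))
Add(Add(Function('T')(X), -9411), -26559) = Add(Add(Add(3, Mul(Rational(43, 2), -58)), -9411), -26559) = Add(Add(Add(3, -1247), -9411), -26559) = Add(Add(-1244, -9411), -26559) = Add(-10655, -26559) = -37214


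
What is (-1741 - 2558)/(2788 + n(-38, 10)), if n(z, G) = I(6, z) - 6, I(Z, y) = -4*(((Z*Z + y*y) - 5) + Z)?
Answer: 4299/3142 ≈ 1.3682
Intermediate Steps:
I(Z, y) = 20 - 4*Z - 4*Z² - 4*y² (I(Z, y) = -4*(((Z² + y²) - 5) + Z) = -4*((-5 + Z² + y²) + Z) = -4*(-5 + Z + Z² + y²) = 20 - 4*Z - 4*Z² - 4*y²)
n(z, G) = -154 - 4*z² (n(z, G) = (20 - 4*6 - 4*6² - 4*z²) - 6 = (20 - 24 - 4*36 - 4*z²) - 6 = (20 - 24 - 144 - 4*z²) - 6 = (-148 - 4*z²) - 6 = -154 - 4*z²)
(-1741 - 2558)/(2788 + n(-38, 10)) = (-1741 - 2558)/(2788 + (-154 - 4*(-38)²)) = -4299/(2788 + (-154 - 4*1444)) = -4299/(2788 + (-154 - 5776)) = -4299/(2788 - 5930) = -4299/(-3142) = -4299*(-1/3142) = 4299/3142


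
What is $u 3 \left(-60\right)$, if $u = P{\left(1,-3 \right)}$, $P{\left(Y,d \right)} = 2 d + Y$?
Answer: $900$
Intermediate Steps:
$P{\left(Y,d \right)} = Y + 2 d$
$u = -5$ ($u = 1 + 2 \left(-3\right) = 1 - 6 = -5$)
$u 3 \left(-60\right) = \left(-5\right) 3 \left(-60\right) = \left(-15\right) \left(-60\right) = 900$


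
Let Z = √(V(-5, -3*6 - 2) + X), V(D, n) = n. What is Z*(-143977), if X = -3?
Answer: -143977*I*√23 ≈ -6.9049e+5*I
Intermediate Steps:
Z = I*√23 (Z = √((-3*6 - 2) - 3) = √((-18 - 2) - 3) = √(-20 - 3) = √(-23) = I*√23 ≈ 4.7958*I)
Z*(-143977) = (I*√23)*(-143977) = -143977*I*√23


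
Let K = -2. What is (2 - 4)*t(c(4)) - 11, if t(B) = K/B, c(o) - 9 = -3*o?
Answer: -37/3 ≈ -12.333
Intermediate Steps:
c(o) = 9 - 3*o
t(B) = -2/B
(2 - 4)*t(c(4)) - 11 = (2 - 4)*(-2/(9 - 3*4)) - 11 = -(-4)/(9 - 12) - 11 = -(-4)/(-3) - 11 = -(-4)*(-1)/3 - 11 = -2*⅔ - 11 = -4/3 - 11 = -37/3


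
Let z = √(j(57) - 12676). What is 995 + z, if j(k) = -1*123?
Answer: 995 + I*√12799 ≈ 995.0 + 113.13*I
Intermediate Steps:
j(k) = -123
z = I*√12799 (z = √(-123 - 12676) = √(-12799) = I*√12799 ≈ 113.13*I)
995 + z = 995 + I*√12799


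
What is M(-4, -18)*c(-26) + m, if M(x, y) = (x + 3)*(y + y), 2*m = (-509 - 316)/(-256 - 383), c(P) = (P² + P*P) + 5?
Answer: 20811227/426 ≈ 48853.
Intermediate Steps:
c(P) = 5 + 2*P² (c(P) = (P² + P²) + 5 = 2*P² + 5 = 5 + 2*P²)
m = 275/426 (m = ((-509 - 316)/(-256 - 383))/2 = (-825/(-639))/2 = (-825*(-1/639))/2 = (½)*(275/213) = 275/426 ≈ 0.64554)
M(x, y) = 2*y*(3 + x) (M(x, y) = (3 + x)*(2*y) = 2*y*(3 + x))
M(-4, -18)*c(-26) + m = (2*(-18)*(3 - 4))*(5 + 2*(-26)²) + 275/426 = (2*(-18)*(-1))*(5 + 2*676) + 275/426 = 36*(5 + 1352) + 275/426 = 36*1357 + 275/426 = 48852 + 275/426 = 20811227/426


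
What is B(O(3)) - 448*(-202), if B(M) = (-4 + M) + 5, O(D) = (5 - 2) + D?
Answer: 90503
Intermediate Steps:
O(D) = 3 + D
B(M) = 1 + M
B(O(3)) - 448*(-202) = (1 + (3 + 3)) - 448*(-202) = (1 + 6) + 90496 = 7 + 90496 = 90503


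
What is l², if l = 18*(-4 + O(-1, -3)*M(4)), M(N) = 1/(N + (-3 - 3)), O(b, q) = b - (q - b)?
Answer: 6561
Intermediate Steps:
O(b, q) = -q + 2*b (O(b, q) = b + (b - q) = -q + 2*b)
M(N) = 1/(-6 + N) (M(N) = 1/(N - 6) = 1/(-6 + N))
l = -81 (l = 18*(-4 + (-1*(-3) + 2*(-1))/(-6 + 4)) = 18*(-4 + (3 - 2)/(-2)) = 18*(-4 + 1*(-½)) = 18*(-4 - ½) = 18*(-9/2) = -81)
l² = (-81)² = 6561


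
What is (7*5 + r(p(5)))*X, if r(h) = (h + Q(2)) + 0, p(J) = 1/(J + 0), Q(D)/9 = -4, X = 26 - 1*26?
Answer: 0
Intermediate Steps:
X = 0 (X = 26 - 26 = 0)
Q(D) = -36 (Q(D) = 9*(-4) = -36)
p(J) = 1/J
r(h) = -36 + h (r(h) = (h - 36) + 0 = (-36 + h) + 0 = -36 + h)
(7*5 + r(p(5)))*X = (7*5 + (-36 + 1/5))*0 = (35 + (-36 + 1/5))*0 = (35 - 179/5)*0 = -4/5*0 = 0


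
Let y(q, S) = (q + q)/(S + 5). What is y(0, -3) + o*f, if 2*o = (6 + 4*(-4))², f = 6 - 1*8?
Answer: -100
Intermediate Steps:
y(q, S) = 2*q/(5 + S) (y(q, S) = (2*q)/(5 + S) = 2*q/(5 + S))
f = -2 (f = 6 - 8 = -2)
o = 50 (o = (6 + 4*(-4))²/2 = (6 - 16)²/2 = (½)*(-10)² = (½)*100 = 50)
y(0, -3) + o*f = 2*0/(5 - 3) + 50*(-2) = 2*0/2 - 100 = 2*0*(½) - 100 = 0 - 100 = -100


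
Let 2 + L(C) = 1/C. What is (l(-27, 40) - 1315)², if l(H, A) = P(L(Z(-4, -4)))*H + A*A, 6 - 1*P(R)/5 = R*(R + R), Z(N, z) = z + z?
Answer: 493506225/1024 ≈ 4.8194e+5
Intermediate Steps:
Z(N, z) = 2*z
L(C) = -2 + 1/C
P(R) = 30 - 10*R² (P(R) = 30 - 5*R*(R + R) = 30 - 5*R*2*R = 30 - 10*R²)
l(H, A) = A² - 485*H/32 (l(H, A) = (30 - 10*(-2 + 1/(2*(-4)))²)*H + A*A = (30 - 10*(-2 + 1/(-8))²)*H + A² = (30 - 10*(-2 - ⅛)²)*H + A² = (30 - 10*(-17/8)²)*H + A² = (30 - 10*289/64)*H + A² = (30 - 1445/32)*H + A² = -485*H/32 + A² = A² - 485*H/32)
(l(-27, 40) - 1315)² = ((40² - 485/32*(-27)) - 1315)² = ((1600 + 13095/32) - 1315)² = (64295/32 - 1315)² = (22215/32)² = 493506225/1024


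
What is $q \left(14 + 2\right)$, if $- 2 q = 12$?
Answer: $-96$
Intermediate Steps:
$q = -6$ ($q = \left(- \frac{1}{2}\right) 12 = -6$)
$q \left(14 + 2\right) = - 6 \left(14 + 2\right) = \left(-6\right) 16 = -96$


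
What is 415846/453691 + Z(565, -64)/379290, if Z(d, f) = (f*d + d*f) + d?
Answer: 532645241/732257274 ≈ 0.72740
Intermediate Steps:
Z(d, f) = d + 2*d*f (Z(d, f) = (d*f + d*f) + d = 2*d*f + d = d + 2*d*f)
415846/453691 + Z(565, -64)/379290 = 415846/453691 + (565*(1 + 2*(-64)))/379290 = 415846*(1/453691) + (565*(1 - 128))*(1/379290) = 415846/453691 + (565*(-127))*(1/379290) = 415846/453691 - 71755*1/379290 = 415846/453691 - 14351/75858 = 532645241/732257274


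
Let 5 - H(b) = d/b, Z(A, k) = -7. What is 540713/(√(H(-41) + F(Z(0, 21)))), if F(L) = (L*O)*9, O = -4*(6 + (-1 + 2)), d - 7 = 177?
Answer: 540713*√2981233/72713 ≈ 12840.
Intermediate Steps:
d = 184 (d = 7 + 177 = 184)
O = -28 (O = -4*(6 + 1) = -4*7 = -28)
F(L) = -252*L (F(L) = (L*(-28))*9 = -28*L*9 = -252*L)
H(b) = 5 - 184/b
540713/(√(H(-41) + F(Z(0, 21)))) = 540713/(√((5 - 184/(-41)) - 252*(-7))) = 540713/(√((5 - 184*(-1/41)) + 1764)) = 540713/(√((5 + 184/41) + 1764)) = 540713/(√(389/41 + 1764)) = 540713/(√(72713/41)) = 540713/((√2981233/41)) = 540713*(√2981233/72713) = 540713*√2981233/72713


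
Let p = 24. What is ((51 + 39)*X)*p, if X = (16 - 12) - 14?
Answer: -21600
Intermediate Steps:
X = -10 (X = 4 - 14 = -10)
((51 + 39)*X)*p = ((51 + 39)*(-10))*24 = (90*(-10))*24 = -900*24 = -21600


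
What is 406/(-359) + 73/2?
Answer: 25395/718 ≈ 35.369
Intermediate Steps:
406/(-359) + 73/2 = 406*(-1/359) + 73*(½) = -406/359 + 73/2 = 25395/718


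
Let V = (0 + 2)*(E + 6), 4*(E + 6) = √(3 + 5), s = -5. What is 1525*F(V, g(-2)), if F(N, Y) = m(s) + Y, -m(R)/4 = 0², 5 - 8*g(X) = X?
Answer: 10675/8 ≈ 1334.4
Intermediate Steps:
E = -6 + √2/2 (E = -6 + √(3 + 5)/4 = -6 + √8/4 = -6 + (2*√2)/4 = -6 + √2/2 ≈ -5.2929)
g(X) = 5/8 - X/8
m(R) = 0 (m(R) = -4*0² = -4*0 = 0)
V = √2 (V = (0 + 2)*((-6 + √2/2) + 6) = 2*(√2/2) = √2 ≈ 1.4142)
F(N, Y) = Y (F(N, Y) = 0 + Y = Y)
1525*F(V, g(-2)) = 1525*(5/8 - ⅛*(-2)) = 1525*(5/8 + ¼) = 1525*(7/8) = 10675/8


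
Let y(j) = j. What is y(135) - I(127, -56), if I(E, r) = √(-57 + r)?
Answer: 135 - I*√113 ≈ 135.0 - 10.63*I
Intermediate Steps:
y(135) - I(127, -56) = 135 - √(-57 - 56) = 135 - √(-113) = 135 - I*√113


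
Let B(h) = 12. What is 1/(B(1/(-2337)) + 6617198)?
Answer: 1/6617210 ≈ 1.5112e-7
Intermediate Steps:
1/(B(1/(-2337)) + 6617198) = 1/(12 + 6617198) = 1/6617210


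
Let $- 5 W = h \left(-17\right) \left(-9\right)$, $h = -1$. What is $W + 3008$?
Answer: $\frac{15193}{5} \approx 3038.6$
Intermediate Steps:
$W = \frac{153}{5}$ ($W = - \frac{\left(-1\right) \left(-17\right) \left(-9\right)}{5} = - \frac{17 \left(-9\right)}{5} = \left(- \frac{1}{5}\right) \left(-153\right) = \frac{153}{5} \approx 30.6$)
$W + 3008 = \frac{153}{5} + 3008 = \frac{15193}{5}$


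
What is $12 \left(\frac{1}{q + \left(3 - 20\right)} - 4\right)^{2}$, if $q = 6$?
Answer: $\frac{24300}{121} \approx 200.83$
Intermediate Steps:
$12 \left(\frac{1}{q + \left(3 - 20\right)} - 4\right)^{2} = 12 \left(\frac{1}{6 + \left(3 - 20\right)} - 4\right)^{2} = 12 \left(\frac{1}{6 - 17} - 4\right)^{2} = 12 \left(\frac{1}{-11} - 4\right)^{2} = 12 \left(- \frac{1}{11} - 4\right)^{2} = 12 \left(- \frac{45}{11}\right)^{2} = 12 \cdot \frac{2025}{121} = \frac{24300}{121}$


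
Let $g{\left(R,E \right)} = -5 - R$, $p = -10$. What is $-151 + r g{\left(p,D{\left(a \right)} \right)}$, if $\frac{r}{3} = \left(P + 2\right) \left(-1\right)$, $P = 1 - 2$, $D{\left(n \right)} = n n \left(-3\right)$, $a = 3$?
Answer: $-166$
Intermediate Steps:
$D{\left(n \right)} = - 3 n^{2}$ ($D{\left(n \right)} = n^{2} \left(-3\right) = - 3 n^{2}$)
$P = -1$
$r = -3$ ($r = 3 \left(-1 + 2\right) \left(-1\right) = 3 \cdot 1 \left(-1\right) = 3 \left(-1\right) = -3$)
$-151 + r g{\left(p,D{\left(a \right)} \right)} = -151 - 3 \left(-5 - -10\right) = -151 - 3 \left(-5 + 10\right) = -151 - 15 = -166$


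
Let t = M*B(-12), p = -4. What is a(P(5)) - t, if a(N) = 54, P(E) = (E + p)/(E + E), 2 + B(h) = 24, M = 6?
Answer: -78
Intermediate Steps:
B(h) = 22 (B(h) = -2 + 24 = 22)
P(E) = (-4 + E)/(2*E) (P(E) = (E - 4)/(E + E) = (-4 + E)/((2*E)) = (-4 + E)*(1/(2*E)) = (-4 + E)/(2*E))
t = 132 (t = 6*22 = 132)
a(P(5)) - t = 54 - 1*132 = 54 - 132 = -78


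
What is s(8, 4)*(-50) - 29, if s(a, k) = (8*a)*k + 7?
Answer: -13179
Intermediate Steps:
s(a, k) = 7 + 8*a*k (s(a, k) = 8*a*k + 7 = 7 + 8*a*k)
s(8, 4)*(-50) - 29 = (7 + 8*8*4)*(-50) - 29 = (7 + 256)*(-50) - 29 = 263*(-50) - 29 = -13150 - 29 = -13179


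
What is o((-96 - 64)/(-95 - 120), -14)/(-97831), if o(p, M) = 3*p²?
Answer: -3072/180889519 ≈ -1.6983e-5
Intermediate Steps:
o((-96 - 64)/(-95 - 120), -14)/(-97831) = (3*((-96 - 64)/(-95 - 120))²)/(-97831) = (3*(-160/(-215))²)*(-1/97831) = (3*(-160*(-1/215))²)*(-1/97831) = (3*(32/43)²)*(-1/97831) = (3*(1024/1849))*(-1/97831) = (3072/1849)*(-1/97831) = -3072/180889519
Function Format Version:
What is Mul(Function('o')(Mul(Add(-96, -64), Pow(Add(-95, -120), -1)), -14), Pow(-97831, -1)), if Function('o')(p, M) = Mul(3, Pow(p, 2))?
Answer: Rational(-3072, 180889519) ≈ -1.6983e-5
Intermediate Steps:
Mul(Function('o')(Mul(Add(-96, -64), Pow(Add(-95, -120), -1)), -14), Pow(-97831, -1)) = Mul(Mul(3, Pow(Mul(Add(-96, -64), Pow(Add(-95, -120), -1)), 2)), Pow(-97831, -1)) = Mul(Mul(3, Pow(Mul(-160, Pow(-215, -1)), 2)), Rational(-1, 97831)) = Mul(Mul(3, Pow(Mul(-160, Rational(-1, 215)), 2)), Rational(-1, 97831)) = Mul(Mul(3, Pow(Rational(32, 43), 2)), Rational(-1, 97831)) = Mul(Mul(3, Rational(1024, 1849)), Rational(-1, 97831)) = Mul(Rational(3072, 1849), Rational(-1, 97831)) = Rational(-3072, 180889519)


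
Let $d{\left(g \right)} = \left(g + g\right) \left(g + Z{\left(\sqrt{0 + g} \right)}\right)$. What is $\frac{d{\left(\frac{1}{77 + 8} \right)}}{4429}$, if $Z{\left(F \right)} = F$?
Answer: $\frac{2}{31999525} + \frac{2 \sqrt{85}}{31999525} \approx 6.3873 \cdot 10^{-7}$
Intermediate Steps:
$d{\left(g \right)} = 2 g \left(g + \sqrt{g}\right)$ ($d{\left(g \right)} = \left(g + g\right) \left(g + \sqrt{0 + g}\right) = 2 g \left(g + \sqrt{g}\right)$)
$\frac{d{\left(\frac{1}{77 + 8} \right)}}{4429} = \frac{2 \frac{1}{77 + 8} \left(\frac{1}{77 + 8} + \sqrt{\frac{1}{77 + 8}}\right)}{4429} = \frac{2 \left(\frac{1}{85} + \sqrt{\frac{1}{85}}\right)}{85} \cdot \frac{1}{4429} = 2 \cdot \frac{1}{85} \left(\frac{1}{85} + \sqrt{\frac{1}{85}}\right) \frac{1}{4429} = 2 \cdot \frac{1}{85} \left(\frac{1}{85} + \frac{\sqrt{85}}{85}\right) \frac{1}{4429} = \left(\frac{2}{7225} + \frac{2 \sqrt{85}}{7225}\right) \frac{1}{4429} = \frac{2}{31999525} + \frac{2 \sqrt{85}}{31999525}$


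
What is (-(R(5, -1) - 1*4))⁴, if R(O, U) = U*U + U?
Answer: 256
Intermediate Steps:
R(O, U) = U + U² (R(O, U) = U² + U = U + U²)
(-(R(5, -1) - 1*4))⁴ = (-(-(1 - 1) - 1*4))⁴ = (-(-1*0 - 4))⁴ = (-(0 - 4))⁴ = (-1*(-4))⁴ = 4⁴ = 256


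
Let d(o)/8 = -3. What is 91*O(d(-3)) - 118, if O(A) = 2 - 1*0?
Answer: 64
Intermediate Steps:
d(o) = -24 (d(o) = 8*(-3) = -24)
O(A) = 2 (O(A) = 2 + 0 = 2)
91*O(d(-3)) - 118 = 91*2 - 118 = 182 - 118 = 64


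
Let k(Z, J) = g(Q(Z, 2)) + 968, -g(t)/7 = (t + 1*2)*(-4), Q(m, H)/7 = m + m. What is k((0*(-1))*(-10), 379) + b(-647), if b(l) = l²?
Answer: 419633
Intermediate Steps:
Q(m, H) = 14*m (Q(m, H) = 7*(m + m) = 7*(2*m) = 14*m)
g(t) = 56 + 28*t (g(t) = -7*(t + 1*2)*(-4) = -7*(t + 2)*(-4) = -7*(2 + t)*(-4) = -7*(-8 - 4*t) = 56 + 28*t)
k(Z, J) = 1024 + 392*Z (k(Z, J) = (56 + 28*(14*Z)) + 968 = (56 + 392*Z) + 968 = 1024 + 392*Z)
k((0*(-1))*(-10), 379) + b(-647) = (1024 + 392*((0*(-1))*(-10))) + (-647)² = (1024 + 392*(0*(-10))) + 418609 = (1024 + 392*0) + 418609 = (1024 + 0) + 418609 = 1024 + 418609 = 419633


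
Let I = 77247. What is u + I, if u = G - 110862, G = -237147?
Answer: -270762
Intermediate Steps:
u = -348009 (u = -237147 - 110862 = -348009)
u + I = -348009 + 77247 = -270762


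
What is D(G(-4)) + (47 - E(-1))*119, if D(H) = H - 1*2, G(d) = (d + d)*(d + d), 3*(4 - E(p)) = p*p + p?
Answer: 5179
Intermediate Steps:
E(p) = 4 - p/3 - p**2/3 (E(p) = 4 - (p*p + p)/3 = 4 - (p**2 + p)/3 = 4 - (p + p**2)/3 = 4 + (-p/3 - p**2/3) = 4 - p/3 - p**2/3)
G(d) = 4*d**2 (G(d) = (2*d)*(2*d) = 4*d**2)
D(H) = -2 + H (D(H) = H - 2 = -2 + H)
D(G(-4)) + (47 - E(-1))*119 = (-2 + 4*(-4)**2) + (47 - (4 - 1/3*(-1) - 1/3*(-1)**2))*119 = (-2 + 4*16) + (47 - (4 + 1/3 - 1/3*1))*119 = (-2 + 64) + (47 - (4 + 1/3 - 1/3))*119 = 62 + (47 - 1*4)*119 = 62 + (47 - 4)*119 = 62 + 43*119 = 62 + 5117 = 5179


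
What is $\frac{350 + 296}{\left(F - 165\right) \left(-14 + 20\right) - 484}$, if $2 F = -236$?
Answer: $- \frac{323}{1091} \approx -0.29606$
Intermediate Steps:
$F = -118$ ($F = \frac{1}{2} \left(-236\right) = -118$)
$\frac{350 + 296}{\left(F - 165\right) \left(-14 + 20\right) - 484} = \frac{350 + 296}{\left(-118 - 165\right) \left(-14 + 20\right) - 484} = \frac{646}{\left(-283\right) 6 - 484} = \frac{646}{-1698 - 484} = \frac{646}{-2182} = 646 \left(- \frac{1}{2182}\right) = - \frac{323}{1091}$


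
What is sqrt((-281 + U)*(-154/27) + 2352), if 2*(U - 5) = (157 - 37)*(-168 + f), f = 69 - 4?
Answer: 8*sqrt(5509)/3 ≈ 197.93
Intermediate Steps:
f = 65
U = -6175 (U = 5 + ((157 - 37)*(-168 + 65))/2 = 5 + (120*(-103))/2 = 5 + (1/2)*(-12360) = 5 - 6180 = -6175)
sqrt((-281 + U)*(-154/27) + 2352) = sqrt((-281 - 6175)*(-154/27) + 2352) = sqrt(-(-994224)/27 + 2352) = sqrt(-6456*(-154/27) + 2352) = sqrt(331408/9 + 2352) = sqrt(352576/9) = 8*sqrt(5509)/3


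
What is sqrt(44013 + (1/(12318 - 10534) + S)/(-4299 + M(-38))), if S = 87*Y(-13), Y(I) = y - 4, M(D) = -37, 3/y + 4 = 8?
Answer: sqrt(41150004630771442)/966928 ≈ 209.79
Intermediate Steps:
y = 3/4 (y = 3/(-4 + 8) = 3/4 ≈ 0.75000)
Y(I) = -13/4 (Y(I) = 3/4 - 4 = -13/4)
S = -1131/4 (S = 87*(-13/4) = -1131/4 ≈ -282.75)
sqrt(44013 + (1/(12318 - 10534) + S)/(-4299 + M(-38))) = sqrt(44013 + (1/(12318 - 10534) - 1131/4)/(-4299 - 37)) = sqrt(44013 + (1/1784 - 1131/4)/(-4336)) = sqrt(44013 + (1/1784 - 1131/4)*(-1/4336)) = sqrt(44013 - 504425/1784*(-1/4336)) = sqrt(44013 + 504425/7735424) = sqrt(340459720937/7735424) = sqrt(41150004630771442)/966928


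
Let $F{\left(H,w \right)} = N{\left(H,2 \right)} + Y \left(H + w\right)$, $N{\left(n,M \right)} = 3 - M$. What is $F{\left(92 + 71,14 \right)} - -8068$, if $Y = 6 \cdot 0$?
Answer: $8069$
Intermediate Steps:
$Y = 0$
$F{\left(H,w \right)} = 1$ ($F{\left(H,w \right)} = \left(3 - 2\right) + 0 \left(H + w\right) = \left(3 - 2\right) + 0 = 1 + 0 = 1$)
$F{\left(92 + 71,14 \right)} - -8068 = 1 - -8068 = 1 + 8068 = 8069$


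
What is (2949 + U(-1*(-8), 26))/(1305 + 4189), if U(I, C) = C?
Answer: 2975/5494 ≈ 0.54150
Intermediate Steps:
(2949 + U(-1*(-8), 26))/(1305 + 4189) = (2949 + 26)/(1305 + 4189) = 2975/5494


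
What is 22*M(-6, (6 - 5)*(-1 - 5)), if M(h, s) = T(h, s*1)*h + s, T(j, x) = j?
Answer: 660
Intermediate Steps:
M(h, s) = s + h² (M(h, s) = h*h + s = h² + s = s + h²)
22*M(-6, (6 - 5)*(-1 - 5)) = 22*((6 - 5)*(-1 - 5) + (-6)²) = 22*(1*(-6) + 36) = 22*(-6 + 36) = 22*30 = 660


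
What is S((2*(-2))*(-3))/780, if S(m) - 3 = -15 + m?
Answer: 0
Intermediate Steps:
S(m) = -12 + m (S(m) = 3 + (-15 + m) = -12 + m)
S((2*(-2))*(-3))/780 = (-12 + (2*(-2))*(-3))/780 = (-12 - 4*(-3))*(1/780) = (-12 + 12)*(1/780) = 0*(1/780) = 0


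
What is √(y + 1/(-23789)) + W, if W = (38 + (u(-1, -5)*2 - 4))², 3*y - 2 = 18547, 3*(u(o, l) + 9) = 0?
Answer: 256 + √3499061825554/23789 ≈ 334.63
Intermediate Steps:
u(o, l) = -9 (u(o, l) = -9 + (⅓)*0 = -9 + 0 = -9)
y = 6183 (y = ⅔ + (⅓)*18547 = ⅔ + 18547/3 = 6183)
W = 256 (W = (38 + (-9*2 - 4))² = (38 + (-18 - 4))² = (38 - 22)² = 16² = 256)
√(y + 1/(-23789)) + W = √(6183 + 1/(-23789)) + 256 = √(6183 - 1/23789) + 256 = √(147087386/23789) + 256 = √3499061825554/23789 + 256 = 256 + √3499061825554/23789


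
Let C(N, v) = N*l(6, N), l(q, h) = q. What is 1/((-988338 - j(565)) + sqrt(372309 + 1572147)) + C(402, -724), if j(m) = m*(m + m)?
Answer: 1595801662843567/661609313122 - sqrt(486114)/1323218626244 ≈ 2412.0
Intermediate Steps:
j(m) = 2*m**2 (j(m) = m*(2*m) = 2*m**2)
C(N, v) = 6*N (C(N, v) = N*6 = 6*N)
1/((-988338 - j(565)) + sqrt(372309 + 1572147)) + C(402, -724) = 1/((-988338 - 2*565**2) + sqrt(372309 + 1572147)) + 6*402 = 1/((-988338 - 2*319225) + sqrt(1944456)) + 2412 = 1/((-988338 - 1*638450) + 2*sqrt(486114)) + 2412 = 1/((-988338 - 638450) + 2*sqrt(486114)) + 2412 = 1/(-1626788 + 2*sqrt(486114)) + 2412 = 2412 + 1/(-1626788 + 2*sqrt(486114))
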